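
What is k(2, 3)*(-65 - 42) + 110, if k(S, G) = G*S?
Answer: -532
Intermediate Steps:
k(2, 3)*(-65 - 42) + 110 = (3*2)*(-65 - 42) + 110 = 6*(-107) + 110 = -642 + 110 = -532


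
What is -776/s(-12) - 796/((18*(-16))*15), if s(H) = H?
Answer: 70039/1080 ≈ 64.851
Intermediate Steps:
-776/s(-12) - 796/((18*(-16))*15) = -776/(-12) - 796/((18*(-16))*15) = -776*(-1/12) - 796/((-288*15)) = 194/3 - 796/(-4320) = 194/3 - 796*(-1/4320) = 194/3 + 199/1080 = 70039/1080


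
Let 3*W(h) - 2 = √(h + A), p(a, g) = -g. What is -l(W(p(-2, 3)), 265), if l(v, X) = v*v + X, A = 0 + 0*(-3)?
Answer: -2386/9 - 4*I*√3/9 ≈ -265.11 - 0.7698*I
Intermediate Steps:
A = 0 (A = 0 + 0 = 0)
W(h) = ⅔ + √h/3 (W(h) = ⅔ + √(h + 0)/3 = ⅔ + √h/3)
l(v, X) = X + v² (l(v, X) = v² + X = X + v²)
-l(W(p(-2, 3)), 265) = -(265 + (⅔ + √(-1*3)/3)²) = -(265 + (⅔ + √(-3)/3)²) = -(265 + (⅔ + (I*√3)/3)²) = -(265 + (⅔ + I*√3/3)²) = -265 - (⅔ + I*√3/3)²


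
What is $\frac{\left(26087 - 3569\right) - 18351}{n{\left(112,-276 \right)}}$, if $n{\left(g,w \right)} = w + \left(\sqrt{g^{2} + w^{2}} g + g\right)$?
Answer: $\frac{18983}{30913244} + \frac{12964 \sqrt{5545}}{7728311} \approx 0.12553$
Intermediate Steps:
$n{\left(g,w \right)} = g + w + g \sqrt{g^{2} + w^{2}}$ ($n{\left(g,w \right)} = w + \left(g \sqrt{g^{2} + w^{2}} + g\right) = w + \left(g + g \sqrt{g^{2} + w^{2}}\right) = g + w + g \sqrt{g^{2} + w^{2}}$)
$\frac{\left(26087 - 3569\right) - 18351}{n{\left(112,-276 \right)}} = \frac{\left(26087 - 3569\right) - 18351}{112 - 276 + 112 \sqrt{112^{2} + \left(-276\right)^{2}}} = \frac{22518 - 18351}{112 - 276 + 112 \sqrt{12544 + 76176}} = \frac{4167}{112 - 276 + 112 \sqrt{88720}} = \frac{4167}{112 - 276 + 112 \cdot 4 \sqrt{5545}} = \frac{4167}{112 - 276 + 448 \sqrt{5545}} = \frac{4167}{-164 + 448 \sqrt{5545}}$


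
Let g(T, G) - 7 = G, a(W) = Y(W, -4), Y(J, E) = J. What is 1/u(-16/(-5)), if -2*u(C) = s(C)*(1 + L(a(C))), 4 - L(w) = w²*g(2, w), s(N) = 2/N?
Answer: 400/12431 ≈ 0.032178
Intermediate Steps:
a(W) = W
g(T, G) = 7 + G
L(w) = 4 - w²*(7 + w)
u(C) = -(5 - C²*(7 + C))/C (u(C) = -2/C*(1 + (4 - C²*(7 + C)))/2 = -2/C*(5 - C²*(7 + C))/2 = -(5 - C²*(7 + C))/C)
1/u(-16/(-5)) = 1/((-5 + (-16/(-5))²*(7 - 16/(-5)))/((-16/(-5)))) = 1/((-5 + (-16*(-⅕))²*(7 - 16*(-⅕)))/((-16*(-⅕)))) = 1/((-5 + (16/5)²*(7 + 16/5))/(16/5)) = 1/(5*(-5 + (256/25)*(51/5))/16) = 1/(5*(-5 + 13056/125)/16) = 1/((5/16)*(12431/125)) = 1/(12431/400) = 400/12431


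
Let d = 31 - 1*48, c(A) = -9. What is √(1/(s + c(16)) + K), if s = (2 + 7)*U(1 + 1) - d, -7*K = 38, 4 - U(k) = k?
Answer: 3*I*√19838/182 ≈ 2.3217*I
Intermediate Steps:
d = -17 (d = 31 - 48 = -17)
U(k) = 4 - k
K = -38/7 (K = -⅐*38 = -38/7 ≈ -5.4286)
s = 35 (s = (2 + 7)*(4 - (1 + 1)) - 1*(-17) = 9*(4 - 1*2) + 17 = 9*(4 - 2) + 17 = 9*2 + 17 = 18 + 17 = 35)
√(1/(s + c(16)) + K) = √(1/(35 - 9) - 38/7) = √(1/26 - 38/7) = √(-981/182) = 3*I*√19838/182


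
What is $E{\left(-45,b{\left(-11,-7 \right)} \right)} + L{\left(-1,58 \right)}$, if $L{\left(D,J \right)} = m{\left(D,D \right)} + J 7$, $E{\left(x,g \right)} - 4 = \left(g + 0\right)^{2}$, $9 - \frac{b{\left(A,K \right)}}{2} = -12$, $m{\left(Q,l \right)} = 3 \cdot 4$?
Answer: $2186$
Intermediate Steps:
$m{\left(Q,l \right)} = 12$
$b{\left(A,K \right)} = 42$ ($b{\left(A,K \right)} = 18 - -24 = 18 + 24 = 42$)
$E{\left(x,g \right)} = 4 + g^{2}$ ($E{\left(x,g \right)} = 4 + \left(g + 0\right)^{2} = 4 + g^{2}$)
$L{\left(D,J \right)} = 12 + 7 J$ ($L{\left(D,J \right)} = 12 + J 7 = 12 + 7 J$)
$E{\left(-45,b{\left(-11,-7 \right)} \right)} + L{\left(-1,58 \right)} = \left(4 + 42^{2}\right) + \left(12 + 7 \cdot 58\right) = \left(4 + 1764\right) + \left(12 + 406\right) = 1768 + 418 = 2186$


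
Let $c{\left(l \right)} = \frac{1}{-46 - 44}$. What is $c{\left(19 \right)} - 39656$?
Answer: $- \frac{3569041}{90} \approx -39656.0$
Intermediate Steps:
$c{\left(l \right)} = - \frac{1}{90}$ ($c{\left(l \right)} = \frac{1}{-90} = - \frac{1}{90}$)
$c{\left(19 \right)} - 39656 = - \frac{1}{90} - 39656 = - \frac{3569041}{90}$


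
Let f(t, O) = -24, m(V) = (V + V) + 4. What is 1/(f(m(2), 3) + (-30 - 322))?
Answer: -1/376 ≈ -0.0026596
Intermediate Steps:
m(V) = 4 + 2*V (m(V) = 2*V + 4 = 4 + 2*V)
1/(f(m(2), 3) + (-30 - 322)) = 1/(-24 + (-30 - 322)) = 1/(-24 - 352) = 1/(-376) = -1/376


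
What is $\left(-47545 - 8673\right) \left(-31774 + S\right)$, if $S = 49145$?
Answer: $-976562878$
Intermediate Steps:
$\left(-47545 - 8673\right) \left(-31774 + S\right) = \left(-47545 - 8673\right) \left(-31774 + 49145\right) = \left(-56218\right) 17371 = -976562878$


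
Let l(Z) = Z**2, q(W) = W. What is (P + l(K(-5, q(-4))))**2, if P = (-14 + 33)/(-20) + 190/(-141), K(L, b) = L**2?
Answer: 3083609752441/7952400 ≈ 3.8776e+5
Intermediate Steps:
P = -6479/2820 (P = 19*(-1/20) + 190*(-1/141) = -19/20 - 190/141 = -6479/2820 ≈ -2.2975)
(P + l(K(-5, q(-4))))**2 = (-6479/2820 + ((-5)**2)**2)**2 = (-6479/2820 + 25**2)**2 = (-6479/2820 + 625)**2 = (1756021/2820)**2 = 3083609752441/7952400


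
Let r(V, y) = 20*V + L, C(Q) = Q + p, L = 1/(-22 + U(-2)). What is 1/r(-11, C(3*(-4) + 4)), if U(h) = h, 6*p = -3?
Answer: -24/5281 ≈ -0.0045446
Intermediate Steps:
p = -1/2 (p = (1/6)*(-3) = -1/2 ≈ -0.50000)
L = -1/24 (L = 1/(-22 - 2) = 1/(-24) = -1/24 ≈ -0.041667)
C(Q) = -1/2 + Q (C(Q) = Q - 1/2 = -1/2 + Q)
r(V, y) = -1/24 + 20*V (r(V, y) = 20*V - 1/24 = -1/24 + 20*V)
1/r(-11, C(3*(-4) + 4)) = 1/(-1/24 + 20*(-11)) = 1/(-1/24 - 220) = 1/(-5281/24) = -24/5281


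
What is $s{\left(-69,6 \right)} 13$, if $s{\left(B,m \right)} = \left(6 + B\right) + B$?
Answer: $-1716$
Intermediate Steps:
$s{\left(B,m \right)} = 6 + 2 B$
$s{\left(-69,6 \right)} 13 = \left(6 + 2 \left(-69\right)\right) 13 = \left(6 - 138\right) 13 = \left(-132\right) 13 = -1716$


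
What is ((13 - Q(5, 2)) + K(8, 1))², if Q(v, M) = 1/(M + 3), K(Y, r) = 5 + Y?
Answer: 16641/25 ≈ 665.64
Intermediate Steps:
Q(v, M) = 1/(3 + M)
((13 - Q(5, 2)) + K(8, 1))² = ((13 - 1/(3 + 2)) + (5 + 8))² = ((13 - 1/5) + 13)² = ((13 - 1*⅕) + 13)² = ((13 - ⅕) + 13)² = (64/5 + 13)² = (129/5)² = 16641/25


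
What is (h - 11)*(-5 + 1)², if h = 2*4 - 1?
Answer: -64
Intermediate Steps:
h = 7 (h = 8 - 1 = 7)
(h - 11)*(-5 + 1)² = (7 - 11)*(-5 + 1)² = -4*(-4)² = -4*16 = -64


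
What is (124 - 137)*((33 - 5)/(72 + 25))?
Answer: -364/97 ≈ -3.7526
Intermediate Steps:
(124 - 137)*((33 - 5)/(72 + 25)) = -364/97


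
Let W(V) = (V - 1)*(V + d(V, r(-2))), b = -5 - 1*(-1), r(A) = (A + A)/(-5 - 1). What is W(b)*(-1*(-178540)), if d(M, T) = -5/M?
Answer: 2454925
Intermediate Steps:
r(A) = -A/3 (r(A) = (2*A)/(-6) = (2*A)*(-⅙) = -A/3)
b = -4 (b = -5 + 1 = -4)
W(V) = (-1 + V)*(V - 5/V) (W(V) = (V - 1)*(V - 5/V) = (-1 + V)*(V - 5/V))
W(b)*(-1*(-178540)) = (-5 + (-4)² - 1*(-4) + 5/(-4))*(-1*(-178540)) = (-5 + 16 + 4 + 5*(-¼))*178540 = (-5 + 16 + 4 - 5/4)*178540 = (55/4)*178540 = 2454925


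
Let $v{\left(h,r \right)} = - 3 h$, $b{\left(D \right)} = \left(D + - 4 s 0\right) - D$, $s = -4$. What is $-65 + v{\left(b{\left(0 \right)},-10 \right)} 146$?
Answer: $-65$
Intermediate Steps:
$b{\left(D \right)} = 0$ ($b{\left(D \right)} = \left(D + \left(-4\right) \left(-4\right) 0\right) - D = \left(D + 16 \cdot 0\right) - D = \left(D + 0\right) - D = D - D = 0$)
$-65 + v{\left(b{\left(0 \right)},-10 \right)} 146 = -65 + \left(-3\right) 0 \cdot 146 = -65 + 0 \cdot 146 = -65 + 0 = -65$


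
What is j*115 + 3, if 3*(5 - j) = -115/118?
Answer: 217837/354 ≈ 615.36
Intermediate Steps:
j = 1885/354 (j = 5 - (-115)/(3*118) = 5 - ⅓*(-115/118) = 5 + 115/354 = 1885/354 ≈ 5.3249)
j*115 + 3 = (1885/354)*115 + 3 = 216775/354 + 3 = 217837/354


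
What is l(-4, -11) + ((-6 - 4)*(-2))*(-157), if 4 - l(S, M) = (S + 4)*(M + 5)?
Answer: -3136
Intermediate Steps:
l(S, M) = 4 - (4 + S)*(5 + M) (l(S, M) = 4 - (S + 4)*(M + 5) = 4 - (4 + S)*(5 + M))
l(-4, -11) + ((-6 - 4)*(-2))*(-157) = (-16 - 5*(-4) - 4*(-11) - 1*(-11)*(-4)) + ((-6 - 4)*(-2))*(-157) = (-16 + 20 + 44 - 44) - 10*(-2)*(-157) = 4 + 20*(-157) = 4 - 3140 = -3136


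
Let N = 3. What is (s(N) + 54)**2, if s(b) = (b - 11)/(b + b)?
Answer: 24964/9 ≈ 2773.8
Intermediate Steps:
s(b) = (-11 + b)/(2*b) (s(b) = (-11 + b)/((2*b)) = (-11 + b)*(1/(2*b)) = (-11 + b)/(2*b))
(s(N) + 54)**2 = ((1/2)*(-11 + 3)/3 + 54)**2 = ((1/2)*(1/3)*(-8) + 54)**2 = (-4/3 + 54)**2 = (158/3)**2 = 24964/9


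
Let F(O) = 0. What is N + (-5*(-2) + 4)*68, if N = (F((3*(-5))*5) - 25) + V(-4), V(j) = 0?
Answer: 927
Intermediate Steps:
N = -25 (N = (0 - 25) + 0 = -25 + 0 = -25)
N + (-5*(-2) + 4)*68 = -25 + (-5*(-2) + 4)*68 = -25 + (10 + 4)*68 = -25 + 14*68 = -25 + 952 = 927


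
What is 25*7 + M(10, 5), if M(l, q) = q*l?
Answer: 225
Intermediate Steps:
M(l, q) = l*q
25*7 + M(10, 5) = 25*7 + 10*5 = 175 + 50 = 225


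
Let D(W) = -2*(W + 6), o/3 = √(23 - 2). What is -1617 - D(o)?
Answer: -1605 + 6*√21 ≈ -1577.5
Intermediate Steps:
o = 3*√21 (o = 3*√(23 - 2) = 3*√21 ≈ 13.748)
D(W) = -12 - 2*W (D(W) = -2*(6 + W) = -12 - 2*W)
-1617 - D(o) = -1617 - (-12 - 6*√21) = -1617 + (12 + 6*√21) = -1605 + 6*√21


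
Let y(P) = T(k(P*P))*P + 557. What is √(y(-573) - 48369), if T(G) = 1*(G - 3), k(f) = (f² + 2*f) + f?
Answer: I*√61769925617737 ≈ 7.8594e+6*I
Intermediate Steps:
k(f) = f² + 3*f
T(G) = -3 + G (T(G) = 1*(-3 + G) = -3 + G)
y(P) = 557 + P*(-3 + P²*(3 + P²)) (y(P) = (-3 + (P*P)*(3 + P*P))*P + 557 = (-3 + P²*(3 + P²))*P + 557 = P*(-3 + P²*(3 + P²)) + 557 = 557 + P*(-3 + P²*(3 + P²)))
√(y(-573) - 48369) = √((557 - 573*(-3 + (-573)²*(3 + (-573)²))) - 48369) = √((557 - 573*(-3 + 328329*(3 + 328329))) - 48369) = √((557 - 573*(-3 + 328329*328332)) - 48369) = √((557 - 573*(-3 + 107800917228)) - 48369) = √((557 - 573*107800917225) - 48369) = √((557 - 61769925569925) - 48369) = √(-61769925569368 - 48369) = √(-61769925617737) = I*√61769925617737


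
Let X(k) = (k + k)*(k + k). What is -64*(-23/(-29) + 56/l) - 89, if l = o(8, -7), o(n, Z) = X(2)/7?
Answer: -49525/29 ≈ -1707.8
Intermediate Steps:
X(k) = 4*k² (X(k) = (2*k)*(2*k) = 4*k²)
o(n, Z) = 16/7 (o(n, Z) = (4*2²)/7 = (4*4)*(⅐) = 16*(⅐) = 16/7)
l = 16/7 ≈ 2.2857
-64*(-23/(-29) + 56/l) - 89 = -64*(-23/(-29) + 56/(16/7)) - 89 = -64*(-23*(-1/29) + 56*(7/16)) - 89 = -64*(23/29 + 49/2) - 89 = -64*1467/58 - 89 = -46944/29 - 89 = -49525/29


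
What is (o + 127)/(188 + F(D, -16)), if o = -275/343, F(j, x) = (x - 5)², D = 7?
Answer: 43286/215747 ≈ 0.20063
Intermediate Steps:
F(j, x) = (-5 + x)²
o = -275/343 (o = -275*1/343 = -275/343 ≈ -0.80175)
(o + 127)/(188 + F(D, -16)) = (-275/343 + 127)/(188 + (-5 - 16)²) = 43286/(343*(188 + (-21)²)) = 43286/(343*(188 + 441)) = (43286/343)/629 = (43286/343)*(1/629) = 43286/215747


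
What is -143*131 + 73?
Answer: -18660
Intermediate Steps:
-143*131 + 73 = -18733 + 73 = -18660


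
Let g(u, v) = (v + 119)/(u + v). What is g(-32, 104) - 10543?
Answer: -758873/72 ≈ -10540.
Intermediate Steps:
g(u, v) = (119 + v)/(u + v)
g(-32, 104) - 10543 = (119 + 104)/(-32 + 104) - 10543 = 223/72 - 10543 = -758873/72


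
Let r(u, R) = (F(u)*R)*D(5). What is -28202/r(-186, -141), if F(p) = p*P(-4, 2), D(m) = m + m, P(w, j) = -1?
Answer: 14101/131130 ≈ 0.10753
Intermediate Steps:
D(m) = 2*m
F(p) = -p (F(p) = p*(-1) = -p)
r(u, R) = -10*R*u (r(u, R) = ((-u)*R)*(2*5) = -R*u*10 = -10*R*u)
-28202/r(-186, -141) = -28202/((-10*(-141)*(-186))) = -28202/(-262260) = -28202*(-1/262260) = 14101/131130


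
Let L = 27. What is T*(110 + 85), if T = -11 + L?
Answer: 3120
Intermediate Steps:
T = 16 (T = -11 + 27 = 16)
T*(110 + 85) = 16*(110 + 85) = 16*195 = 3120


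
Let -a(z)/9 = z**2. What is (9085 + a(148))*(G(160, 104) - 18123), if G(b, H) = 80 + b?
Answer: 3362916033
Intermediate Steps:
a(z) = -9*z**2
(9085 + a(148))*(G(160, 104) - 18123) = (9085 - 9*148**2)*((80 + 160) - 18123) = (9085 - 9*21904)*(240 - 18123) = (9085 - 197136)*(-17883) = -188051*(-17883) = 3362916033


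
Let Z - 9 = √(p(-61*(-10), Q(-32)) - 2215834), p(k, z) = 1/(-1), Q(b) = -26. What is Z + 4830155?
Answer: 4830164 + I*√2215835 ≈ 4.8302e+6 + 1488.6*I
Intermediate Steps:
p(k, z) = -1
Z = 9 + I*√2215835 (Z = 9 + √(-1 - 2215834) = 9 + √(-2215835) = 9 + I*√2215835 ≈ 9.0 + 1488.6*I)
Z + 4830155 = (9 + I*√2215835) + 4830155 = 4830164 + I*√2215835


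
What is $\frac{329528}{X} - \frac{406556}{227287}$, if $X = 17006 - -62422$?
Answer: $\frac{10651375142}{4513237959} \approx 2.36$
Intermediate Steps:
$X = 79428$ ($X = 17006 + 62422 = 79428$)
$\frac{329528}{X} - \frac{406556}{227287} = \frac{329528}{79428} - \frac{406556}{227287} = 329528 \cdot \frac{1}{79428} - \frac{406556}{227287} = \frac{82382}{19857} - \frac{406556}{227287} = \frac{10651375142}{4513237959}$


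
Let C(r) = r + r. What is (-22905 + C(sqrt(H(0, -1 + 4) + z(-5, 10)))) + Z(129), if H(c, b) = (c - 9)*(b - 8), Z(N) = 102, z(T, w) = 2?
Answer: -22803 + 2*sqrt(47) ≈ -22789.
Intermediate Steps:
H(c, b) = (-9 + c)*(-8 + b)
C(r) = 2*r
(-22905 + C(sqrt(H(0, -1 + 4) + z(-5, 10)))) + Z(129) = (-22905 + 2*sqrt((72 - 9*(-1 + 4) - 8*0 + (-1 + 4)*0) + 2)) + 102 = (-22905 + 2*sqrt((72 - 9*3 + 0 + 3*0) + 2)) + 102 = (-22905 + 2*sqrt((72 - 27 + 0 + 0) + 2)) + 102 = (-22905 + 2*sqrt(45 + 2)) + 102 = (-22905 + 2*sqrt(47)) + 102 = -22803 + 2*sqrt(47)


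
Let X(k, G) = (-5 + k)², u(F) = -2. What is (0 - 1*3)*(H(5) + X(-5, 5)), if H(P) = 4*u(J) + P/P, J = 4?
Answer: -279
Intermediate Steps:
H(P) = -7 (H(P) = 4*(-2) + P/P = -8 + 1 = -7)
(0 - 1*3)*(H(5) + X(-5, 5)) = (0 - 1*3)*(-7 + (-5 - 5)²) = (0 - 3)*(-7 + (-10)²) = -3*(-7 + 100) = -3*93 = -279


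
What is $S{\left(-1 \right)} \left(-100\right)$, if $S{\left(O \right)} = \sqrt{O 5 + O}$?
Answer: $- 100 i \sqrt{6} \approx - 244.95 i$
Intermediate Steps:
$S{\left(O \right)} = \sqrt{6} \sqrt{O}$ ($S{\left(O \right)} = \sqrt{5 O + O} = \sqrt{6 O} = \sqrt{6} \sqrt{O}$)
$S{\left(-1 \right)} \left(-100\right) = \sqrt{6} \sqrt{-1} \left(-100\right) = \sqrt{6} i \left(-100\right) = i \sqrt{6} \left(-100\right) = - 100 i \sqrt{6}$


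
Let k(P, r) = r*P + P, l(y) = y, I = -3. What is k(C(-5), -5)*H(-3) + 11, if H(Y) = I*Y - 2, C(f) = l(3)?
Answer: -73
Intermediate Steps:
C(f) = 3
H(Y) = -2 - 3*Y (H(Y) = -3*Y - 2 = -2 - 3*Y)
k(P, r) = P + P*r (k(P, r) = P*r + P = P + P*r)
k(C(-5), -5)*H(-3) + 11 = (3*(1 - 5))*(-2 - 3*(-3)) + 11 = (3*(-4))*(-2 + 9) + 11 = -12*7 + 11 = -84 + 11 = -73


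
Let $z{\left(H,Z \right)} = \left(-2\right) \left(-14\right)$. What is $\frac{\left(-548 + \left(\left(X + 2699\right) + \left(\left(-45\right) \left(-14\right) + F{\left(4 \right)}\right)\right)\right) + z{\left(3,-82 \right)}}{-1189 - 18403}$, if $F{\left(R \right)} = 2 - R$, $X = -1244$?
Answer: $- \frac{1563}{19592} \approx -0.079777$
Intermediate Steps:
$z{\left(H,Z \right)} = 28$
$\frac{\left(-548 + \left(\left(X + 2699\right) + \left(\left(-45\right) \left(-14\right) + F{\left(4 \right)}\right)\right)\right) + z{\left(3,-82 \right)}}{-1189 - 18403} = \frac{\left(-548 + \left(\left(-1244 + 2699\right) + \left(\left(-45\right) \left(-14\right) + \left(2 - 4\right)\right)\right)\right) + 28}{-1189 - 18403} = \frac{\left(-548 + \left(1455 + \left(630 + \left(2 - 4\right)\right)\right)\right) + 28}{-19592} = \left(\left(-548 + \left(1455 + \left(630 - 2\right)\right)\right) + 28\right) \left(- \frac{1}{19592}\right) = \left(\left(-548 + \left(1455 + 628\right)\right) + 28\right) \left(- \frac{1}{19592}\right) = \left(\left(-548 + 2083\right) + 28\right) \left(- \frac{1}{19592}\right) = \left(1535 + 28\right) \left(- \frac{1}{19592}\right) = 1563 \left(- \frac{1}{19592}\right) = - \frac{1563}{19592}$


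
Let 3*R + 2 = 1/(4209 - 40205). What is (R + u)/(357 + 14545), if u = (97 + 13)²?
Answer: 1306582807/1609237176 ≈ 0.81193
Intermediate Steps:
R = -71993/107988 (R = -⅔ + 1/(3*(4209 - 40205)) = -⅔ + (⅓)/(-35996) = -⅔ + (⅓)*(-1/35996) = -⅔ - 1/107988 = -71993/107988 ≈ -0.66668)
u = 12100 (u = 110² = 12100)
(R + u)/(357 + 14545) = (-71993/107988 + 12100)/(357 + 14545) = (1306582807/107988)/14902 = (1306582807/107988)*(1/14902) = 1306582807/1609237176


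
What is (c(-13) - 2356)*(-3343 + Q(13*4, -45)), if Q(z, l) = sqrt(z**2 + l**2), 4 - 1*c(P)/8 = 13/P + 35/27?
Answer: 209980516/27 - 62812*sqrt(4729)/27 ≈ 7.6171e+6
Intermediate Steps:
c(P) = 584/27 - 104/P (c(P) = 32 - 8*(13/P + 35/27) = 32 - 8*(35/27 + 13/P) = 32 + (-280/27 - 104/P) = 584/27 - 104/P)
Q(z, l) = sqrt(l**2 + z**2)
(c(-13) - 2356)*(-3343 + Q(13*4, -45)) = ((584/27 - 104/(-13)) - 2356)*(-3343 + sqrt((-45)**2 + (13*4)**2)) = ((584/27 - 104*(-1/13)) - 2356)*(-3343 + sqrt(2025 + 52**2)) = ((584/27 + 8) - 2356)*(-3343 + sqrt(2025 + 2704)) = (800/27 - 2356)*(-3343 + sqrt(4729)) = -62812*(-3343 + sqrt(4729))/27 = 209980516/27 - 62812*sqrt(4729)/27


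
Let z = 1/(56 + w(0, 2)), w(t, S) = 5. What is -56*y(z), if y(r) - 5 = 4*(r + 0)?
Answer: -17304/61 ≈ -283.67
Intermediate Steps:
z = 1/61 (z = 1/(56 + 5) = 1/61 ≈ 0.016393)
y(r) = 5 + 4*r (y(r) = 5 + 4*(r + 0) = 5 + 4*r)
-56*y(z) = -56*(5 + 4*(1/61)) = -56*(5 + 4/61) = -56*309/61 = -17304/61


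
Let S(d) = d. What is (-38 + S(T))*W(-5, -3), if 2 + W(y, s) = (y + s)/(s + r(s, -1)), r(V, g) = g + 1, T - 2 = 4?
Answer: -64/3 ≈ -21.333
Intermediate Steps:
T = 6 (T = 2 + 4 = 6)
r(V, g) = 1 + g
W(y, s) = -2 + (s + y)/s (W(y, s) = -2 + (y + s)/(s + (1 - 1)) = -2 + (s + y)/(s + 0) = -2 + (s + y)/s)
(-38 + S(T))*W(-5, -3) = (-38 + 6)*((-5 - 1*(-3))/(-3)) = -(-32)*(-5 + 3)/3 = -(-32)*(-2)/3 = -32*2/3 = -64/3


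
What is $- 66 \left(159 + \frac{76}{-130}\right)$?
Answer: $- \frac{679602}{65} \approx -10455.0$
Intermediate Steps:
$- 66 \left(159 + \frac{76}{-130}\right) = - 66 \left(159 + 76 \left(- \frac{1}{130}\right)\right) = - 66 \left(159 - \frac{38}{65}\right) = \left(-66\right) \frac{10297}{65} = - \frac{679602}{65}$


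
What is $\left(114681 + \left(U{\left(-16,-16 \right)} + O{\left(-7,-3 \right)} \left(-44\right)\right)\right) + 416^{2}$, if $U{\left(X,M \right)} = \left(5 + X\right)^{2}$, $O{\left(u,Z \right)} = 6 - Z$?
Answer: $287462$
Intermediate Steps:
$\left(114681 + \left(U{\left(-16,-16 \right)} + O{\left(-7,-3 \right)} \left(-44\right)\right)\right) + 416^{2} = \left(114681 + \left(\left(5 - 16\right)^{2} + \left(6 - -3\right) \left(-44\right)\right)\right) + 416^{2} = \left(114681 + \left(\left(-11\right)^{2} + \left(6 + 3\right) \left(-44\right)\right)\right) + 173056 = \left(114681 + \left(121 + 9 \left(-44\right)\right)\right) + 173056 = \left(114681 + \left(121 - 396\right)\right) + 173056 = \left(114681 - 275\right) + 173056 = 114406 + 173056 = 287462$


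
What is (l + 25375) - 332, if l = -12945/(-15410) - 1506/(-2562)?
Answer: 32958817687/1316014 ≈ 25044.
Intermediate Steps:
l = 1879085/1316014 (l = -12945*(-1/15410) - 1506*(-1/2562) = 2589/3082 + 251/427 = 1879085/1316014 ≈ 1.4279)
(l + 25375) - 332 = (1879085/1316014 + 25375) - 332 = 33395734335/1316014 - 332 = 32958817687/1316014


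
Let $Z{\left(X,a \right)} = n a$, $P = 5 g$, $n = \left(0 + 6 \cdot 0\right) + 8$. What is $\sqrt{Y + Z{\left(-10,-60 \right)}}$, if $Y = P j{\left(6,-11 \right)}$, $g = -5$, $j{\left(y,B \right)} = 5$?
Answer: $11 i \sqrt{5} \approx 24.597 i$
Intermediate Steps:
$n = 8$ ($n = \left(0 + 0\right) + 8 = 0 + 8 = 8$)
$P = -25$ ($P = 5 \left(-5\right) = -25$)
$Y = -125$ ($Y = \left(-25\right) 5 = -125$)
$Z{\left(X,a \right)} = 8 a$
$\sqrt{Y + Z{\left(-10,-60 \right)}} = \sqrt{-125 + 8 \left(-60\right)} = \sqrt{-125 - 480} = \sqrt{-605} = 11 i \sqrt{5}$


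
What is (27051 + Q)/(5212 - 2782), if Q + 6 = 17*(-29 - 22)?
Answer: 4363/405 ≈ 10.773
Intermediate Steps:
Q = -873 (Q = -6 + 17*(-29 - 22) = -6 + 17*(-51) = -6 - 867 = -873)
(27051 + Q)/(5212 - 2782) = (27051 - 873)/(5212 - 2782) = 26178/2430 = 26178*(1/2430) = 4363/405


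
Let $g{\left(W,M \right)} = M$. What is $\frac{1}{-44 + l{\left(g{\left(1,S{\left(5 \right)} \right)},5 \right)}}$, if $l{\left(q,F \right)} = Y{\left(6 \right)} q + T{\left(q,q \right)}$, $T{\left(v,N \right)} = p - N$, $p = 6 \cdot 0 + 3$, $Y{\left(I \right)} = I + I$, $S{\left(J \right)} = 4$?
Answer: $\frac{1}{3} \approx 0.33333$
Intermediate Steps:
$Y{\left(I \right)} = 2 I$
$p = 3$ ($p = 0 + 3 = 3$)
$T{\left(v,N \right)} = 3 - N$
$l{\left(q,F \right)} = 3 + 11 q$ ($l{\left(q,F \right)} = 2 \cdot 6 q - \left(-3 + q\right) = 12 q - \left(-3 + q\right) = 3 + 11 q$)
$\frac{1}{-44 + l{\left(g{\left(1,S{\left(5 \right)} \right)},5 \right)}} = \frac{1}{-44 + \left(3 + 11 \cdot 4\right)} = \frac{1}{-44 + \left(3 + 44\right)} = \frac{1}{-44 + 47} = \frac{1}{3}$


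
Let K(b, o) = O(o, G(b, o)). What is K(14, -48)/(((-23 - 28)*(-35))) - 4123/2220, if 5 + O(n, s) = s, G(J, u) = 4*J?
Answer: -28417/15540 ≈ -1.8286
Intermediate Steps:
O(n, s) = -5 + s
K(b, o) = -5 + 4*b
K(14, -48)/(((-23 - 28)*(-35))) - 4123/2220 = (-5 + 4*14)/(((-23 - 28)*(-35))) - 4123/2220 = (-5 + 56)/((-51*(-35))) - 4123*1/2220 = 51/1785 - 4123/2220 = 51*(1/1785) - 4123/2220 = 1/35 - 4123/2220 = -28417/15540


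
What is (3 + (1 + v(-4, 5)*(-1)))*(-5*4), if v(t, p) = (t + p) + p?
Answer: 40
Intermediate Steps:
v(t, p) = t + 2*p (v(t, p) = (p + t) + p = t + 2*p)
(3 + (1 + v(-4, 5)*(-1)))*(-5*4) = (3 + (1 + (-4 + 2*5)*(-1)))*(-5*4) = (3 + (1 + (-4 + 10)*(-1)))*(-20) = (3 + (1 + 6*(-1)))*(-20) = (3 + (1 - 6))*(-20) = (3 - 5)*(-20) = -2*(-20) = 40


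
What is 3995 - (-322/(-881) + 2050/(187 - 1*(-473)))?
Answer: 232091413/58146 ≈ 3991.5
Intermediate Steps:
3995 - (-322/(-881) + 2050/(187 - 1*(-473))) = 3995 - (-322*(-1/881) + 2050/(187 + 473)) = 3995 - (322/881 + 2050/660) = 3995 - (322/881 + 2050*(1/660)) = 3995 - (322/881 + 205/66) = 3995 - 1*201857/58146 = 3995 - 201857/58146 = 232091413/58146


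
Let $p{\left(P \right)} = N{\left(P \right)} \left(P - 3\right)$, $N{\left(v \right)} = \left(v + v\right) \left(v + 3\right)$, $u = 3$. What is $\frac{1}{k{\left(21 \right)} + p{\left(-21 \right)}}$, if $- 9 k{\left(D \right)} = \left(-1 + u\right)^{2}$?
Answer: $- \frac{9}{163300} \approx -5.5113 \cdot 10^{-5}$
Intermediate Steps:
$k{\left(D \right)} = - \frac{4}{9}$ ($k{\left(D \right)} = - \frac{\left(-1 + 3\right)^{2}}{9} = - \frac{2^{2}}{9} = \left(- \frac{1}{9}\right) 4 = - \frac{4}{9}$)
$N{\left(v \right)} = 2 v \left(3 + v\right)$
$p{\left(P \right)} = 2 P \left(-3 + P\right) \left(3 + P\right)$ ($p{\left(P \right)} = 2 P \left(3 + P\right) \left(P - 3\right) = 2 P \left(3 + P\right) \left(-3 + P\right) = 2 P \left(-3 + P\right) \left(3 + P\right)$)
$\frac{1}{k{\left(21 \right)} + p{\left(-21 \right)}} = \frac{1}{- \frac{4}{9} + 2 \left(-21\right) \left(-9 + \left(-21\right)^{2}\right)} = \frac{1}{- \frac{4}{9} + 2 \left(-21\right) \left(-9 + 441\right)} = \frac{1}{- \frac{4}{9} + 2 \left(-21\right) 432} = \frac{1}{- \frac{4}{9} - 18144} = \frac{1}{- \frac{163300}{9}} = - \frac{9}{163300}$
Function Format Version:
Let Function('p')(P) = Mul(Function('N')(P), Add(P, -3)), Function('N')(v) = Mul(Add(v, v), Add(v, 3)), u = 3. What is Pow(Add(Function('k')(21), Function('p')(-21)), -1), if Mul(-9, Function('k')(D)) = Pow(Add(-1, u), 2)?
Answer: Rational(-9, 163300) ≈ -5.5113e-5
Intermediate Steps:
Function('k')(D) = Rational(-4, 9) (Function('k')(D) = Mul(Rational(-1, 9), Pow(Add(-1, 3), 2)) = Mul(Rational(-1, 9), Pow(2, 2)) = Mul(Rational(-1, 9), 4) = Rational(-4, 9))
Function('N')(v) = Mul(2, v, Add(3, v)) (Function('N')(v) = Mul(Mul(2, v), Add(3, v)) = Mul(2, v, Add(3, v)))
Function('p')(P) = Mul(2, P, Add(-3, P), Add(3, P)) (Function('p')(P) = Mul(Mul(2, P, Add(3, P)), Add(P, -3)) = Mul(Mul(2, P, Add(3, P)), Add(-3, P)) = Mul(2, P, Add(-3, P), Add(3, P)))
Pow(Add(Function('k')(21), Function('p')(-21)), -1) = Pow(Add(Rational(-4, 9), Mul(2, -21, Add(-9, Pow(-21, 2)))), -1) = Pow(Add(Rational(-4, 9), Mul(2, -21, Add(-9, 441))), -1) = Pow(Add(Rational(-4, 9), Mul(2, -21, 432)), -1) = Pow(Add(Rational(-4, 9), -18144), -1) = Pow(Rational(-163300, 9), -1) = Rational(-9, 163300)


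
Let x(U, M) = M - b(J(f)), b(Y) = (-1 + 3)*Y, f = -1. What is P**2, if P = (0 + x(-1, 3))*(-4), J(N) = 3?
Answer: 144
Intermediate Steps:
b(Y) = 2*Y
x(U, M) = -6 + M (x(U, M) = M - 2*3 = M - 1*6 = M - 6 = -6 + M)
P = 12 (P = (0 + (-6 + 3))*(-4) = (0 - 3)*(-4) = -3*(-4) = 12)
P**2 = 12**2 = 144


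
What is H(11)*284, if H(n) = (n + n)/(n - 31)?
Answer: -1562/5 ≈ -312.40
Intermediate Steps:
H(n) = 2*n/(-31 + n) (H(n) = (2*n)/(-31 + n) = 2*n/(-31 + n))
H(11)*284 = (2*11/(-31 + 11))*284 = (2*11/(-20))*284 = (2*11*(-1/20))*284 = -11/10*284 = -1562/5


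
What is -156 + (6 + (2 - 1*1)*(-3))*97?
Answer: 135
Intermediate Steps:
-156 + (6 + (2 - 1*1)*(-3))*97 = -156 + (6 + (2 - 1)*(-3))*97 = -156 + (6 + 1*(-3))*97 = -156 + (6 - 3)*97 = -156 + 3*97 = -156 + 291 = 135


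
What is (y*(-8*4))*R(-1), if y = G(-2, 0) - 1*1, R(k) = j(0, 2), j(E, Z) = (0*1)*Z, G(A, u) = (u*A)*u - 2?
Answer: 0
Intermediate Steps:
G(A, u) = -2 + A*u² (G(A, u) = (A*u)*u - 2 = A*u² - 2 = -2 + A*u²)
j(E, Z) = 0 (j(E, Z) = 0*Z = 0)
R(k) = 0
y = -3 (y = (-2 - 2*0²) - 1*1 = (-2 - 2*0) - 1 = (-2 + 0) - 1 = -2 - 1 = -3)
(y*(-8*4))*R(-1) = -(-24)*4*0 = -3*(-32)*0 = 96*0 = 0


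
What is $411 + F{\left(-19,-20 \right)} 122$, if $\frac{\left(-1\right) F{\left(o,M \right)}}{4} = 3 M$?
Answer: $29691$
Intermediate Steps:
$F{\left(o,M \right)} = - 12 M$ ($F{\left(o,M \right)} = - 4 \cdot 3 M = - 12 M$)
$411 + F{\left(-19,-20 \right)} 122 = 411 + \left(-12\right) \left(-20\right) 122 = 411 + 240 \cdot 122 = 411 + 29280 = 29691$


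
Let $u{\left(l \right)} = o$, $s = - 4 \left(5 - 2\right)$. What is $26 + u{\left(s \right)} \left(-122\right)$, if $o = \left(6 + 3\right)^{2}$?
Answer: $-9856$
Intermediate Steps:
$o = 81$ ($o = 9^{2} = 81$)
$s = -12$ ($s = \left(-4\right) 3 = -12$)
$u{\left(l \right)} = 81$
$26 + u{\left(s \right)} \left(-122\right) = 26 + 81 \left(-122\right) = 26 - 9882 = -9856$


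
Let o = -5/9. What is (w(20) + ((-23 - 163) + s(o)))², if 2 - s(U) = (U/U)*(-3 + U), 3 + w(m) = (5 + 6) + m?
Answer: 1882384/81 ≈ 23239.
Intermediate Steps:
o = -5/9 (o = -5*⅑ = -5/9 ≈ -0.55556)
w(m) = 8 + m (w(m) = -3 + ((5 + 6) + m) = -3 + (11 + m) = 8 + m)
s(U) = 5 - U (s(U) = 2 - U/U*(-3 + U) = 2 - (-3 + U) = 2 + (3 - U) = 5 - U)
(w(20) + ((-23 - 163) + s(o)))² = ((8 + 20) + ((-23 - 163) + (5 - 1*(-5/9))))² = (28 + (-186 + (5 + 5/9)))² = (28 + (-186 + 50/9))² = (28 - 1624/9)² = (-1372/9)² = 1882384/81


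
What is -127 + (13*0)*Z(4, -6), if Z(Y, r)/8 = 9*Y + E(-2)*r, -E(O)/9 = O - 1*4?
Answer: -127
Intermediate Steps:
E(O) = 36 - 9*O (E(O) = -9*(O - 1*4) = -9*(O - 4) = -9*(-4 + O) = 36 - 9*O)
Z(Y, r) = 72*Y + 432*r (Z(Y, r) = 8*(9*Y + (36 - 9*(-2))*r) = 8*(9*Y + (36 + 18)*r) = 8*(9*Y + 54*r) = 72*Y + 432*r)
-127 + (13*0)*Z(4, -6) = -127 + (13*0)*(72*4 + 432*(-6)) = -127 + 0*(288 - 2592) = -127 + 0*(-2304) = -127 + 0 = -127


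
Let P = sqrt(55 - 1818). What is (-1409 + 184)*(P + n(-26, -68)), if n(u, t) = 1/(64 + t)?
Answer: 1225/4 - 1225*I*sqrt(1763) ≈ 306.25 - 51435.0*I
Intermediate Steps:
P = I*sqrt(1763) (P = sqrt(-1763) = I*sqrt(1763) ≈ 41.988*I)
(-1409 + 184)*(P + n(-26, -68)) = (-1409 + 184)*(I*sqrt(1763) + 1/(64 - 68)) = -1225*(I*sqrt(1763) + 1/(-4)) = -1225*(I*sqrt(1763) - 1/4) = -1225*(-1/4 + I*sqrt(1763)) = 1225/4 - 1225*I*sqrt(1763)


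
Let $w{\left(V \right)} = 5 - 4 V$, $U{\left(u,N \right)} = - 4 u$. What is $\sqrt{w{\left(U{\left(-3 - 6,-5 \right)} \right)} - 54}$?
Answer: $i \sqrt{193} \approx 13.892 i$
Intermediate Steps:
$\sqrt{w{\left(U{\left(-3 - 6,-5 \right)} \right)} - 54} = \sqrt{\left(5 - 4 \left(- 4 \left(-3 - 6\right)\right)\right) - 54} = \sqrt{\left(5 - 4 \left(\left(-4\right) \left(-9\right)\right)\right) - 54} = \sqrt{\left(5 - 144\right) - 54} = \sqrt{-139 - 54} = \sqrt{-193} = i \sqrt{193}$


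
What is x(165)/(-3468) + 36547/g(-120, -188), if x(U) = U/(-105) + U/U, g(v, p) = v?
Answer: -24644847/80920 ≈ -304.56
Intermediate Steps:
x(U) = 1 - U/105 (x(U) = U*(-1/105) + 1 = -U/105 + 1 = 1 - U/105)
x(165)/(-3468) + 36547/g(-120, -188) = (1 - 1/105*165)/(-3468) + 36547/(-120) = (1 - 11/7)*(-1/3468) + 36547*(-1/120) = -4/7*(-1/3468) - 36547/120 = 1/6069 - 36547/120 = -24644847/80920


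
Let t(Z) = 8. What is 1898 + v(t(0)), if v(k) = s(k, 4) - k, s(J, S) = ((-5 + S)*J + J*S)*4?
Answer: 1986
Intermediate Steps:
s(J, S) = 4*J*S + 4*J*(-5 + S) (s(J, S) = (J*(-5 + S) + J*S)*4 = (J*S + J*(-5 + S))*4 = 4*J*S + 4*J*(-5 + S))
v(k) = 11*k (v(k) = 4*k*(-5 + 2*4) - k = 4*k*(-5 + 8) - k = 4*k*3 - k = 12*k - k = 11*k)
1898 + v(t(0)) = 1898 + 11*8 = 1898 + 88 = 1986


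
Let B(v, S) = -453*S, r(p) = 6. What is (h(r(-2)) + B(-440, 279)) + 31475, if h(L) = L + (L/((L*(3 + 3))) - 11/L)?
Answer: -284723/3 ≈ -94908.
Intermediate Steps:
h(L) = 1/6 + L - 11/L (h(L) = L + (L/((L*6)) - 11/L) = L + (L/((6*L)) - 11/L) = L + (L*(1/(6*L)) - 11/L) = L + (1/6 - 11/L) = 1/6 + L - 11/L)
(h(r(-2)) + B(-440, 279)) + 31475 = ((1/6 + 6 - 11/6) - 453*279) + 31475 = ((1/6 + 6 - 11*1/6) - 126387) + 31475 = ((1/6 + 6 - 11/6) - 126387) + 31475 = (13/3 - 126387) + 31475 = -379148/3 + 31475 = -284723/3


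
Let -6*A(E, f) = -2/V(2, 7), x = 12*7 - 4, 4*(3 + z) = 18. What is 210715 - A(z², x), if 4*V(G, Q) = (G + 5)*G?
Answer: 4425013/21 ≈ 2.1072e+5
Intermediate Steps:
z = 3/2 (z = -3 + (¼)*18 = -3 + 9/2 = 3/2 ≈ 1.5000)
V(G, Q) = G*(5 + G)/4 (V(G, Q) = ((G + 5)*G)/4 = ((5 + G)*G)/4 = (G*(5 + G))/4 = G*(5 + G)/4)
x = 80 (x = 84 - 4 = 80)
A(E, f) = 2/21 (A(E, f) = -(-1)/(3*((¼)*2*(5 + 2))) = -(-1)/(3*((¼)*2*7)) = -(-1)/(3*7/2) = -(-1)*2/(3*7) = -⅙*(-4/7) = 2/21)
210715 - A(z², x) = 210715 - 1*2/21 = 210715 - 2/21 = 4425013/21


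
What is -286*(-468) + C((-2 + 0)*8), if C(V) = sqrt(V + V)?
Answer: 133848 + 4*I*sqrt(2) ≈ 1.3385e+5 + 5.6569*I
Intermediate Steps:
C(V) = sqrt(2)*sqrt(V) (C(V) = sqrt(2*V) = sqrt(2)*sqrt(V))
-286*(-468) + C((-2 + 0)*8) = -286*(-468) + sqrt(2)*sqrt((-2 + 0)*8) = 133848 + sqrt(2)*sqrt(-2*8) = 133848 + sqrt(2)*sqrt(-16) = 133848 + sqrt(2)*(4*I) = 133848 + 4*I*sqrt(2)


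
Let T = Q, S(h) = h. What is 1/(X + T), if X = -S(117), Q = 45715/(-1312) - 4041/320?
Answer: -320/52631 ≈ -0.0060801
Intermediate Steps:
Q = -15191/320 (Q = 45715*(-1/1312) - 4041*1/320 = -1115/32 - 4041/320 = -15191/320 ≈ -47.472)
X = -117 (X = -1*117 = -117)
T = -15191/320 ≈ -47.472
1/(X + T) = 1/(-117 - 15191/320) = 1/(-52631/320) = -320/52631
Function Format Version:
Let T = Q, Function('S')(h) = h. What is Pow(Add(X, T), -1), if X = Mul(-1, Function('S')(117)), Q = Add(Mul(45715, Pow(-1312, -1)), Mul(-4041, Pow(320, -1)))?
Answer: Rational(-320, 52631) ≈ -0.0060801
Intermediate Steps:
Q = Rational(-15191, 320) (Q = Add(Mul(45715, Rational(-1, 1312)), Mul(-4041, Rational(1, 320))) = Add(Rational(-1115, 32), Rational(-4041, 320)) = Rational(-15191, 320) ≈ -47.472)
X = -117 (X = Mul(-1, 117) = -117)
T = Rational(-15191, 320) ≈ -47.472
Pow(Add(X, T), -1) = Pow(Add(-117, Rational(-15191, 320)), -1) = Pow(Rational(-52631, 320), -1) = Rational(-320, 52631)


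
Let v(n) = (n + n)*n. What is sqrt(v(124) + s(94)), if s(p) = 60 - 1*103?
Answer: sqrt(30709) ≈ 175.24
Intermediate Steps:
v(n) = 2*n**2 (v(n) = (2*n)*n = 2*n**2)
s(p) = -43 (s(p) = 60 - 103 = -43)
sqrt(v(124) + s(94)) = sqrt(2*124**2 - 43) = sqrt(2*15376 - 43) = sqrt(30752 - 43) = sqrt(30709)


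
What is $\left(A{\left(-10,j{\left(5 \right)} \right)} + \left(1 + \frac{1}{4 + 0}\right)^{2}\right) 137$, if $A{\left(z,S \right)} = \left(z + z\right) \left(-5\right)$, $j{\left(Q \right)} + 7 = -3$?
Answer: $\frac{222625}{16} \approx 13914.0$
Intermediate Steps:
$j{\left(Q \right)} = -10$ ($j{\left(Q \right)} = -7 - 3 = -10$)
$A{\left(z,S \right)} = - 10 z$ ($A{\left(z,S \right)} = 2 z \left(-5\right) = - 10 z$)
$\left(A{\left(-10,j{\left(5 \right)} \right)} + \left(1 + \frac{1}{4 + 0}\right)^{2}\right) 137 = \left(\left(-10\right) \left(-10\right) + \left(1 + \frac{1}{4 + 0}\right)^{2}\right) 137 = \left(100 + \left(1 + \frac{1}{4}\right)^{2}\right) 137 = \left(100 + \left(\frac{5}{4}\right)^{2}\right) 137 = \left(100 + \frac{25}{16}\right) 137 = \frac{1625}{16} \cdot 137 = \frac{222625}{16}$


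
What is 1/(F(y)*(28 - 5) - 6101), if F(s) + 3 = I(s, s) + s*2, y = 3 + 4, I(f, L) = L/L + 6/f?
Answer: -7/40637 ≈ -0.00017226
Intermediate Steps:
I(f, L) = 1 + 6/f
y = 7
F(s) = -3 + 2*s + (6 + s)/s (F(s) = -3 + ((6 + s)/s + s*2) = -3 + ((6 + s)/s + 2*s) = -3 + (2*s + (6 + s)/s) = -3 + 2*s + (6 + s)/s)
1/(F(y)*(28 - 5) - 6101) = 1/((-2 + 2*7 + 6/7)*(28 - 5) - 6101) = 1/((-2 + 14 + 6*(1/7))*23 - 6101) = 1/((-2 + 14 + 6/7)*23 - 6101) = 1/((90/7)*23 - 6101) = 1/(2070/7 - 6101) = 1/(-40637/7) = -7/40637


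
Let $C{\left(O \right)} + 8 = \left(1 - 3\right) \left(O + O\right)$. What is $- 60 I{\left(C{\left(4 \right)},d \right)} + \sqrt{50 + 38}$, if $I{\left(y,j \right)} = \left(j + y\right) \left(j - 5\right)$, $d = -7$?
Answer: $-22320 + 2 \sqrt{22} \approx -22311.0$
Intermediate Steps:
$C{\left(O \right)} = -8 - 4 O$ ($C{\left(O \right)} = -8 + \left(1 - 3\right) \left(O + O\right) = -8 - 2 \cdot 2 O = -8 - 4 O$)
$I{\left(y,j \right)} = \left(-5 + j\right) \left(j + y\right)$ ($I{\left(y,j \right)} = \left(j + y\right) \left(-5 + j\right) = \left(-5 + j\right) \left(j + y\right)$)
$- 60 I{\left(C{\left(4 \right)},d \right)} + \sqrt{50 + 38} = - 60 \left(\left(-7\right)^{2} - -35 - 5 \left(-8 - 16\right) - 7 \left(-8 - 16\right)\right) + \sqrt{50 + 38} = - 60 \left(49 + 35 - 5 \left(-8 - 16\right) - 7 \left(-8 - 16\right)\right) + \sqrt{88} = - 60 \left(49 + 35 - -120 - -168\right) + 2 \sqrt{22} = - 60 \left(49 + 35 + 120 + 168\right) + 2 \sqrt{22} = \left(-60\right) 372 + 2 \sqrt{22} = -22320 + 2 \sqrt{22}$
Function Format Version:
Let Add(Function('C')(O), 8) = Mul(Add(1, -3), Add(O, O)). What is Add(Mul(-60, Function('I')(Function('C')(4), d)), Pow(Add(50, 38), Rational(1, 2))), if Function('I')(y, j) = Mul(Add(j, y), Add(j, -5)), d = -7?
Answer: Add(-22320, Mul(2, Pow(22, Rational(1, 2)))) ≈ -22311.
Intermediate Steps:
Function('C')(O) = Add(-8, Mul(-4, O)) (Function('C')(O) = Add(-8, Mul(Add(1, -3), Add(O, O))) = Add(-8, Mul(-2, Mul(2, O))) = Add(-8, Mul(-4, O)))
Function('I')(y, j) = Mul(Add(-5, j), Add(j, y)) (Function('I')(y, j) = Mul(Add(j, y), Add(-5, j)) = Mul(Add(-5, j), Add(j, y)))
Add(Mul(-60, Function('I')(Function('C')(4), d)), Pow(Add(50, 38), Rational(1, 2))) = Add(Mul(-60, Add(Pow(-7, 2), Mul(-5, -7), Mul(-5, Add(-8, Mul(-4, 4))), Mul(-7, Add(-8, Mul(-4, 4))))), Pow(Add(50, 38), Rational(1, 2))) = Add(Mul(-60, Add(49, 35, Mul(-5, Add(-8, -16)), Mul(-7, Add(-8, -16)))), Pow(88, Rational(1, 2))) = Add(Mul(-60, Add(49, 35, Mul(-5, -24), Mul(-7, -24))), Mul(2, Pow(22, Rational(1, 2)))) = Add(Mul(-60, Add(49, 35, 120, 168)), Mul(2, Pow(22, Rational(1, 2)))) = Add(Mul(-60, 372), Mul(2, Pow(22, Rational(1, 2)))) = Add(-22320, Mul(2, Pow(22, Rational(1, 2))))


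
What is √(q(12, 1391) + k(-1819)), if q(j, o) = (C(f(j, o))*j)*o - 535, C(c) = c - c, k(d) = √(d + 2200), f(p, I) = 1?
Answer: √(-535 + √381) ≈ 22.704*I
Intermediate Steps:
k(d) = √(2200 + d)
C(c) = 0
q(j, o) = -535 (q(j, o) = (0*j)*o - 535 = 0*o - 535 = 0 - 535 = -535)
√(q(12, 1391) + k(-1819)) = √(-535 + √(2200 - 1819)) = √(-535 + √381)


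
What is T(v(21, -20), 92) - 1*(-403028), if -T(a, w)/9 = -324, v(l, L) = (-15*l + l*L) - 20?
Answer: 405944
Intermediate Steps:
v(l, L) = -20 - 15*l + L*l (v(l, L) = (-15*l + L*l) - 20 = -20 - 15*l + L*l)
T(a, w) = 2916 (T(a, w) = -9*(-324) = 2916)
T(v(21, -20), 92) - 1*(-403028) = 2916 - 1*(-403028) = 2916 + 403028 = 405944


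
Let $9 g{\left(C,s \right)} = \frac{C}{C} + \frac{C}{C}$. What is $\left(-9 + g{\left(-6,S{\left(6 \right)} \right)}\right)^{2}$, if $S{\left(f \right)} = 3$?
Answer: $\frac{6241}{81} \approx 77.049$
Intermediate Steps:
$g{\left(C,s \right)} = \frac{2}{9}$ ($g{\left(C,s \right)} = \frac{\frac{C}{C} + \frac{C}{C}}{9} = \frac{1 + 1}{9} = \frac{1}{9} \cdot 2 = \frac{2}{9}$)
$\left(-9 + g{\left(-6,S{\left(6 \right)} \right)}\right)^{2} = \left(-9 + \frac{2}{9}\right)^{2} = \left(- \frac{79}{9}\right)^{2} = \frac{6241}{81}$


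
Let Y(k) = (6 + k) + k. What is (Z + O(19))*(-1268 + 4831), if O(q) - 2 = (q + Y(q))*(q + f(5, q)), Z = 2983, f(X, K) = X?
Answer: 16022811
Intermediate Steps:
Y(k) = 6 + 2*k
O(q) = 2 + (5 + q)*(6 + 3*q) (O(q) = 2 + (q + (6 + 2*q))*(q + 5) = 2 + (6 + 3*q)*(5 + q) = 2 + (5 + q)*(6 + 3*q))
(Z + O(19))*(-1268 + 4831) = (2983 + (32 + 3*19**2 + 21*19))*(-1268 + 4831) = (2983 + (32 + 3*361 + 399))*3563 = (2983 + (32 + 1083 + 399))*3563 = (2983 + 1514)*3563 = 4497*3563 = 16022811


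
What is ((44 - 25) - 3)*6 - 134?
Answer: -38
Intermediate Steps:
((44 - 25) - 3)*6 - 134 = (19 - 3)*6 - 134 = 16*6 - 134 = 96 - 134 = -38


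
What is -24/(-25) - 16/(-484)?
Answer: 3004/3025 ≈ 0.99306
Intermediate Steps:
-24/(-25) - 16/(-484) = -24*(-1/25) - 16*(-1/484) = 24/25 + 4/121 = 3004/3025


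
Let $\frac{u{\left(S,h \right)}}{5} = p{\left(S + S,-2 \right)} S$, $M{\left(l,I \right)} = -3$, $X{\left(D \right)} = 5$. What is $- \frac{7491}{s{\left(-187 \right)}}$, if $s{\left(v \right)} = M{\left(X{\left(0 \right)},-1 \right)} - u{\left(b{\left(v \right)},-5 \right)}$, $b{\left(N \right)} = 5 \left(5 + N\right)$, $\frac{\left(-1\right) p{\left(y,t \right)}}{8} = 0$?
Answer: $2497$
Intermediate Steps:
$p{\left(y,t \right)} = 0$ ($p{\left(y,t \right)} = \left(-8\right) 0 = 0$)
$b{\left(N \right)} = 25 + 5 N$
$u{\left(S,h \right)} = 0$ ($u{\left(S,h \right)} = 5 \cdot 0 S = 5 \cdot 0 = 0$)
$s{\left(v \right)} = -3$ ($s{\left(v \right)} = -3 - 0 = -3 + 0 = -3$)
$- \frac{7491}{s{\left(-187 \right)}} = - \frac{7491}{-3} = \left(-7491\right) \left(- \frac{1}{3}\right) = 2497$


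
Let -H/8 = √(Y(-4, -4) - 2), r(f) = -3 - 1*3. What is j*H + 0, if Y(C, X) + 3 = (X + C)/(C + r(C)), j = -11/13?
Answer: 88*I*√105/65 ≈ 13.873*I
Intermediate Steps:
j = -11/13 (j = -11*1/13 = -11/13 ≈ -0.84615)
r(f) = -6 (r(f) = -3 - 3 = -6)
Y(C, X) = -3 + (C + X)/(-6 + C) (Y(C, X) = -3 + (X + C)/(C - 6) = -3 + (C + X)/(-6 + C))
H = -8*I*√105/5 (H = -8*√((18 - 4 - 2*(-4))/(-6 - 4) - 2) = -8*√((18 - 4 + 8)/(-10) - 2) = -8*√(-⅒*22 - 2) = -8*√(-11/5 - 2) = -8*I*√105/5 ≈ -16.395*I)
j*H + 0 = -(-88)*I*√105/65 + 0 = 88*I*√105/65 + 0 = 88*I*√105/65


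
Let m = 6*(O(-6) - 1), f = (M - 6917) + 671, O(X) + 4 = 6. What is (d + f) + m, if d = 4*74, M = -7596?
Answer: -13540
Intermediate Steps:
O(X) = 2 (O(X) = -4 + 6 = 2)
d = 296
f = -13842 (f = (-7596 - 6917) + 671 = -14513 + 671 = -13842)
m = 6 (m = 6*(2 - 1) = 6*1 = 6)
(d + f) + m = (296 - 13842) + 6 = -13546 + 6 = -13540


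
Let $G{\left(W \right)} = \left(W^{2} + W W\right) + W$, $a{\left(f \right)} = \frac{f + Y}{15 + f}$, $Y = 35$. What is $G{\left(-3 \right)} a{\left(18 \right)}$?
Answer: $\frac{265}{11} \approx 24.091$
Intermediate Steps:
$a{\left(f \right)} = \frac{35 + f}{15 + f}$ ($a{\left(f \right)} = \frac{f + 35}{15 + f} = \frac{35 + f}{15 + f}$)
$G{\left(W \right)} = W + 2 W^{2}$ ($G{\left(W \right)} = \left(W^{2} + W^{2}\right) + W = 2 W^{2} + W = W + 2 W^{2}$)
$G{\left(-3 \right)} a{\left(18 \right)} = - 3 \left(1 + 2 \left(-3\right)\right) \frac{35 + 18}{15 + 18} = - 3 \left(1 - 6\right) \frac{1}{33} \cdot 53 = \left(-3\right) \left(-5\right) \frac{1}{33} \cdot 53 = 15 \cdot \frac{53}{33} = \frac{265}{11}$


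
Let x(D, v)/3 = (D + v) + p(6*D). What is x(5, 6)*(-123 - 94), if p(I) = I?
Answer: -26691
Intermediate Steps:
x(D, v) = 3*v + 21*D (x(D, v) = 3*((D + v) + 6*D) = 3*(v + 7*D) = 3*v + 21*D)
x(5, 6)*(-123 - 94) = (3*6 + 21*5)*(-123 - 94) = (18 + 105)*(-217) = 123*(-217) = -26691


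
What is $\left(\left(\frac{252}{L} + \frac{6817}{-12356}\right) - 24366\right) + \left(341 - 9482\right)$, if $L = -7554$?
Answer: $- \frac{521250828983}{15556204} \approx -33508.0$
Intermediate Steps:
$\left(\left(\frac{252}{L} + \frac{6817}{-12356}\right) - 24366\right) + \left(341 - 9482\right) = \left(\left(\frac{252}{-7554} + \frac{6817}{-12356}\right) - 24366\right) + \left(341 - 9482\right) = \left(\left(252 \left(- \frac{1}{7554}\right) + 6817 \left(- \frac{1}{12356}\right)\right) - 24366\right) + \left(341 - 9482\right) = \left(\left(- \frac{42}{1259} - \frac{6817}{12356}\right) - 24366\right) - 9141 = \left(- \frac{9101555}{15556204} - 24366\right) - 9141 = - \frac{379051568219}{15556204} - 9141 = - \frac{521250828983}{15556204}$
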